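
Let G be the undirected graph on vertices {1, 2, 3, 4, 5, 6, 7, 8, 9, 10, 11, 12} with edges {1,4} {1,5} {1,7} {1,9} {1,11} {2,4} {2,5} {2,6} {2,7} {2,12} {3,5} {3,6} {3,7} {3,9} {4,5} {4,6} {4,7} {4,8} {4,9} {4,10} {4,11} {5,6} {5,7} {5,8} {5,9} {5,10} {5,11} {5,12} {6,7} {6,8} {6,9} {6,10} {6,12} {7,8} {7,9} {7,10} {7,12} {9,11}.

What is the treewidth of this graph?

4

A width-4 tree decomposition is:
Bags: B1 = {4, 5, 6, 7, 9}  B2 = {3, 5, 6, 7, 9}  B3 = {1, 4, 5, 7, 9}  B4 = {4, 5, 6, 7, 10}  B5 = {1, 4, 5, 9, 11}  B6 = {2, 4, 5, 6, 7}  B7 = {4, 5, 6, 7, 8}  B8 = {2, 5, 6, 7, 12}
Tree: B1–B2, B1–B3, B1–B4, B3–B5, B1–B6, B1–B7, B6–B8
Each bag holds 5 vertices, so the decomposition has width 4, which upper-bounds the treewidth. For the lower bound, the 5 vertices {1, 4, 5, 9, 11} are pairwise adjacent, and any tree decomposition puts a clique entirely inside one bag — forcing width ≥ 4. Therefore the treewidth is 4.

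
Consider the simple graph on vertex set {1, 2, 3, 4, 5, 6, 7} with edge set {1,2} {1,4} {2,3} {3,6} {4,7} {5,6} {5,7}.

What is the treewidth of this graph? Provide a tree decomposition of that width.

Each bag holds 3 vertices, so the decomposition has width 2, which upper-bounds the treewidth. For the lower bound, G contains the cycle 4–1–2–3–6–5–7–4, so G is not a forest; only forests have treewidth ≤ 1, hence tw(G) ≥ 2. Combining the bounds, tw(G) = 2.

Treewidth 2.
One optimal decomposition is:
Bags: B1 = {1, 2, 4}  B2 = {2, 3, 4}  B3 = {3, 4, 6}  B4 = {4, 5, 6}  B5 = {4, 5, 7}
Tree: B1–B2, B2–B3, B3–B4, B4–B5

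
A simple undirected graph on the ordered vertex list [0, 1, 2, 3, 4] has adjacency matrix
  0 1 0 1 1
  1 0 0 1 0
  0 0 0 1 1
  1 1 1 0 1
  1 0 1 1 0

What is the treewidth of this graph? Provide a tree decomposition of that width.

Each bag holds 3 vertices, so the decomposition has width 2, which upper-bounds the treewidth. On the other hand G contains the 3-clique {0, 1, 3}. A clique must lie in a single bag of any decomposition, so no decomposition can have width below 2. Therefore the treewidth is 2.

Treewidth 2.
Bags: B1 = {0, 3, 4}  B2 = {0, 1, 3}  B3 = {2, 3, 4}
Tree: B1–B2, B1–B3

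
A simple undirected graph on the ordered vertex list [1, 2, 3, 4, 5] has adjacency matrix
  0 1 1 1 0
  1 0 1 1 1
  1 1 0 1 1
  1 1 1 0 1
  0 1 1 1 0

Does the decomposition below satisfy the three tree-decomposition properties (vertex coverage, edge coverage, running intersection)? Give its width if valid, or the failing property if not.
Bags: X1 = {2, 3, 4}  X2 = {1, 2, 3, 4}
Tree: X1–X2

No — vertex 5 appears in no bag.

A tree decomposition must satisfy three properties: every vertex lies in some bag; for every edge, both endpoints lie together in some bag; and for every vertex, the bags containing it form a connected subtree. Here vertex 5 appears in no bag, so the decomposition is invalid.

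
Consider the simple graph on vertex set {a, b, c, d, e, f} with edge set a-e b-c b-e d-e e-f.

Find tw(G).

A width-1 tree decomposition is:
Bags: B1 = {b, e}  B2 = {a, e}  B3 = {e, f}  B4 = {d, e}  B5 = {b, c}
Tree: B1–B2, B2–B3, B2–B4, B1–B5
The largest bag has 2 vertices, giving width 1; this decomposition certifies tw(G) ≤ 1. Any graph with an edge has treewidth ≥ 1, and G has the edge b–e. Hence tw(G) = 1 exactly.

1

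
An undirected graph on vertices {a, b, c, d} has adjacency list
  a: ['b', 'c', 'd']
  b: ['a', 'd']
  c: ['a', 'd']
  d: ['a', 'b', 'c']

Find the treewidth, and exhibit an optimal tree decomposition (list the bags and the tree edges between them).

Treewidth 2.
One such decomposition:
Bags: B1 = {a, c, d}  B2 = {a, b, d}
Tree: B1–B2

Each bag holds 3 vertices, so the decomposition has width 2, which upper-bounds the treewidth. Conversely, {a, c, d} is a clique of size 3, and the vertices of any clique must share a bag in every tree decomposition; so some bag has ≥ 3 vertices and tw(G) ≥ 2. The upper and lower bounds meet at 2, so that is the treewidth.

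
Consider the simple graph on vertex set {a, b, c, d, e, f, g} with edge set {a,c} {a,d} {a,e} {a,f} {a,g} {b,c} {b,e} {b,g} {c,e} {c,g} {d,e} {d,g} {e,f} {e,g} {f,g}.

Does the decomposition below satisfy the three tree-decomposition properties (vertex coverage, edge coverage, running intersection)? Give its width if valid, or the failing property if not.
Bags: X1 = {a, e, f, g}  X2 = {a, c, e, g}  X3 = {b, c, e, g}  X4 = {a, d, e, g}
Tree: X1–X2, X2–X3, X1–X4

Yes; width 3.

Vertex coverage: the bags together contain {a, b, c, d, e, f, g}, the full vertex set. Edge coverage: each edge of G has both endpoints in at least one bag. Running intersection: for every vertex, the bags containing it form a connected subtree. All three properties hold, so this is a valid tree decomposition of width max|bag| − 1 = 3, and hence tw(G) ≤ 3.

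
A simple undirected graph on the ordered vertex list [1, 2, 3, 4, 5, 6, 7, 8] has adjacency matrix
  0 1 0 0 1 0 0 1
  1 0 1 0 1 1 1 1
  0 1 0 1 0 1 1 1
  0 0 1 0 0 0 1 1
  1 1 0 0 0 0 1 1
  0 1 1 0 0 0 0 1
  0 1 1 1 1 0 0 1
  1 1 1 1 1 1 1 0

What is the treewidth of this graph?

3

A width-3 tree decomposition is:
Bags: B1 = {2, 3, 7, 8}  B2 = {2, 5, 7, 8}  B3 = {3, 4, 7, 8}  B4 = {2, 3, 6, 8}  B5 = {1, 2, 5, 8}
Tree: B1–B2, B1–B3, B1–B4, B2–B5
Every bag has size at most 4, so the width is 4 − 1 = 3 and tw(G) ≤ 3. For the lower bound, the 4 vertices {1, 2, 5, 8} are pairwise adjacent, and any tree decomposition puts a clique entirely inside one bag — forcing width ≥ 3. Therefore the treewidth is 3.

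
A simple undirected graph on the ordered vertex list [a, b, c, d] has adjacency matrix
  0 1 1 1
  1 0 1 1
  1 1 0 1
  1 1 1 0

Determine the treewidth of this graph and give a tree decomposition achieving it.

With just one bag of size 4, the width is 4 − 1 = 3, so tw(G) ≤ 3. Conversely, {a, b, c, d} is a clique of size 4, and the vertices of any clique must share a bag in every tree decomposition; so some bag has ≥ 4 vertices and tw(G) ≥ 3. Combining the bounds, tw(G) = 3.

Treewidth 3.
One optimal decomposition is:
Bags: B1 = {a, b, c, d}
Tree: (single bag)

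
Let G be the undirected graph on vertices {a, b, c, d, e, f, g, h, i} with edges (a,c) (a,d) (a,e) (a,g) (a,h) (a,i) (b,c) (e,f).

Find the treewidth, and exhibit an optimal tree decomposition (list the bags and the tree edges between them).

Treewidth 1.
Bags: B1 = {a, g}  B2 = {a, e}  B3 = {e, f}  B4 = {a, i}  B5 = {a, c}  B6 = {b, c}  B7 = {a, h}  B8 = {a, d}
Tree: B1–B2, B2–B3, B2–B4, B4–B5, B5–B6, B2–B7, B4–B8

Every bag has size at most 2, so the width is 2 − 1 = 1 and tw(G) ≤ 1. G has an edge, so its treewidth is at least 1. Combining the bounds, tw(G) = 1.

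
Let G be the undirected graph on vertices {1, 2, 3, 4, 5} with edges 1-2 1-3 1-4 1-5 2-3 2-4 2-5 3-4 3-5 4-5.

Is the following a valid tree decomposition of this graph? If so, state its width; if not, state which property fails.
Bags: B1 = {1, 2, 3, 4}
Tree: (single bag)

No — vertex 5 appears in no bag.

A tree decomposition must satisfy three properties: every vertex lies in some bag; for every edge, both endpoints lie together in some bag; and for every vertex, the bags containing it form a connected subtree. Here vertex 5 appears in no bag, so the decomposition is invalid.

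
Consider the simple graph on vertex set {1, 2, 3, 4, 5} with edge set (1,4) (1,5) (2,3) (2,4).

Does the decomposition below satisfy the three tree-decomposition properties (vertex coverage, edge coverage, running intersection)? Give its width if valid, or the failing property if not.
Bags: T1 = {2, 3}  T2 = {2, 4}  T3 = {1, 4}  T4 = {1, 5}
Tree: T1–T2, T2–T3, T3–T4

Yes; width 1.

Every vertex of G appears in some bag (union = {1, 2, 3, 4, 5}); every edge is covered by a bag; and for each vertex v the set of bags containing v is connected in the bag tree. The decomposition is therefore valid. The largest bag has 2 vertices, so the width is 1.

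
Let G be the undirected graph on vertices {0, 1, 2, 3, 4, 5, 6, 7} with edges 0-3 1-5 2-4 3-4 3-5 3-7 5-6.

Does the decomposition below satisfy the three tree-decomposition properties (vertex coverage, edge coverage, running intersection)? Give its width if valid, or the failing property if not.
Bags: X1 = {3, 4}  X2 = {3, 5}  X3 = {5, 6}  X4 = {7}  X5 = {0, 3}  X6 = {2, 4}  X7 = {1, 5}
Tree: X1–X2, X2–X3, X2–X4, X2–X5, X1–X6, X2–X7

No — edge (3,7) lies in no bag.

A tree decomposition must satisfy three properties: every vertex lies in some bag; for every edge, both endpoints lie together in some bag; and for every vertex, the bags containing it form a connected subtree. Here edge (3,7) lies in no bag, so the decomposition is invalid.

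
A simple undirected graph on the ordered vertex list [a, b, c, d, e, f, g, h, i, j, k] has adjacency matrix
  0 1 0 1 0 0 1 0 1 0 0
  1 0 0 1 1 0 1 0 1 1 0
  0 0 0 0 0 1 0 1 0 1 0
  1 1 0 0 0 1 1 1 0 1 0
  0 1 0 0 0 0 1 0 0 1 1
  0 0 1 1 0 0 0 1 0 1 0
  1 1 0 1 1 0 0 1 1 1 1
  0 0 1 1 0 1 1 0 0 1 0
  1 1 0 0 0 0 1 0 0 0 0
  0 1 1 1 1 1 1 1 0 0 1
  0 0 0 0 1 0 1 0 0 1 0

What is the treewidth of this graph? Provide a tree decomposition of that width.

The largest bag has 4 vertices, giving width 3; this decomposition certifies tw(G) ≤ 3. On the other hand G contains the 4-clique {d, g, h, j}. A clique must lie in a single bag of any decomposition, so no decomposition can have width below 3. Therefore the treewidth is 3.

Treewidth 3.
One optimal decomposition is:
Bags: B1 = {b, d, g, j}  B2 = {d, g, h, j}  B3 = {d, f, h, j}  B4 = {b, e, g, j}  B5 = {a, b, d, g}  B6 = {e, g, j, k}  B7 = {c, f, h, j}  B8 = {a, b, g, i}
Tree: B1–B2, B2–B3, B1–B4, B1–B5, B4–B6, B3–B7, B5–B8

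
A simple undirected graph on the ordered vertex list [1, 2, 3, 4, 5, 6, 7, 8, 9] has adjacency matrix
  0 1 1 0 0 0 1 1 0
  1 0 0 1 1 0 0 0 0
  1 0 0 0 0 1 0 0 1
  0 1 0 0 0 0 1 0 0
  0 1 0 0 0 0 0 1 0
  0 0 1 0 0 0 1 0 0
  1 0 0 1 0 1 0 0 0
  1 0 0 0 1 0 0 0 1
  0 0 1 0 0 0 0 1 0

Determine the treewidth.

A width-3 tree decomposition is:
Bags: B1 = {3, 4, 6, 7}  B2 = {1, 3, 4, 7}  B3 = {1, 2, 3, 4}  B4 = {1, 2, 3, 9}  B5 = {1, 2, 8, 9}  B6 = {2, 5, 8, 9}
Tree: B1–B2, B2–B3, B3–B4, B4–B5, B5–B6
The largest bag has 4 vertices, giving width 3; this decomposition certifies tw(G) ≤ 3. For the lower bound: the 4 vertex sets {4,6,7}, {3}, {1}, {2,5,8,9} are disjoint, each induces a connected subgraph, and every pair is joined by at least one edge of G. Contracting each set to a single vertex therefore yields K_{4} as a minor, and since treewidth is minor-monotone, tw(G) ≥ tw(K_{4}) = 3. Hence tw(G) = 3 exactly.

3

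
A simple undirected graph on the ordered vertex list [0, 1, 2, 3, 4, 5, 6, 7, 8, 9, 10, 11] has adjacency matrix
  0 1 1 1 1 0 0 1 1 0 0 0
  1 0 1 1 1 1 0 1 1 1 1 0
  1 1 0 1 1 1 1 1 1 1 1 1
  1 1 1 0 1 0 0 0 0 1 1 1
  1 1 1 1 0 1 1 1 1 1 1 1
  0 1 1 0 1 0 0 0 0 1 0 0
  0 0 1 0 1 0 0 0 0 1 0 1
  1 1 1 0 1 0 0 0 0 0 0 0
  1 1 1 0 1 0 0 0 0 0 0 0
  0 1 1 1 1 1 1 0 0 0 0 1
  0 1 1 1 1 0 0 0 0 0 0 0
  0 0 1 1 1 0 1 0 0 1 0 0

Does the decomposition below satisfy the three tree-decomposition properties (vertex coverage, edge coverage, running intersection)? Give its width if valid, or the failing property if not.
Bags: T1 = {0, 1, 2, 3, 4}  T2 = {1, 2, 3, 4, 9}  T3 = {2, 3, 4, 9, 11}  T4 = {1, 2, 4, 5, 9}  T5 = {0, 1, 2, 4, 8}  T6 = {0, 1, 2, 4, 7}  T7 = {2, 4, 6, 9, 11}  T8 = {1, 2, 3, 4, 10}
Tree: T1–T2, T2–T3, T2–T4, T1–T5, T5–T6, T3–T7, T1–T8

Yes; width 4.

Every vertex of G appears in some bag (union = {0, 1, 2, 3, 4, 5, 6, 7, 8, 9, 10, 11}); every edge is covered by a bag; and for each vertex v the set of bags containing v is connected in the bag tree. The decomposition is therefore valid. The largest bag has 5 vertices, so the width is 4.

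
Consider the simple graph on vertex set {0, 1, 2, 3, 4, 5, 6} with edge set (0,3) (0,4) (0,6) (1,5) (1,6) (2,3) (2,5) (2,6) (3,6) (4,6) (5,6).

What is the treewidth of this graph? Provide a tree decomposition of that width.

Each bag holds 3 vertices, so the decomposition has width 2, which upper-bounds the treewidth. On the other hand G contains the 3-clique {0, 3, 6}. A clique must lie in a single bag of any decomposition, so no decomposition can have width below 2. Combining the bounds, tw(G) = 2.

Treewidth 2.
Bags: B1 = {2, 5, 6}  B2 = {2, 3, 6}  B3 = {0, 3, 6}  B4 = {1, 5, 6}  B5 = {0, 4, 6}
Tree: B1–B2, B2–B3, B1–B4, B3–B5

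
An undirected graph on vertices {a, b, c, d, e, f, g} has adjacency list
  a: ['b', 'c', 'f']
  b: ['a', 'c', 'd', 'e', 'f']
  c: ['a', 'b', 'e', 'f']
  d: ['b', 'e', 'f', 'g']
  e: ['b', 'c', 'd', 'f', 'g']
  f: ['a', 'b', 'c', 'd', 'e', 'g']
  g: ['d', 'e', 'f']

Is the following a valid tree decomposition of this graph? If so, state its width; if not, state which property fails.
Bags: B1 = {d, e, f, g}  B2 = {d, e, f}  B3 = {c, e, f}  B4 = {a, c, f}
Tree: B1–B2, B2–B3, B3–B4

No — vertex b appears in no bag.

A tree decomposition must satisfy three properties: every vertex lies in some bag; for every edge, both endpoints lie together in some bag; and for every vertex, the bags containing it form a connected subtree. Here vertex b appears in no bag, so the decomposition is invalid.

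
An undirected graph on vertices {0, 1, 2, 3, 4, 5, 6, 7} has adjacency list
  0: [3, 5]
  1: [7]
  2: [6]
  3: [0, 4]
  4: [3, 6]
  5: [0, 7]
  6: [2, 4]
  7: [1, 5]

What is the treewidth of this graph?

1

A width-1 tree decomposition is:
Bags: B1 = {1, 7}  B2 = {5, 7}  B3 = {0, 5}  B4 = {0, 3}  B5 = {3, 4}  B6 = {4, 6}  B7 = {2, 6}
Tree: B1–B2, B2–B3, B3–B4, B4–B5, B5–B6, B6–B7
Every bag has size at most 2, so the width is 2 − 1 = 1 and tw(G) ≤ 1. Any graph with an edge has treewidth ≥ 1, and G has the edge 1–7. Therefore the treewidth is 1.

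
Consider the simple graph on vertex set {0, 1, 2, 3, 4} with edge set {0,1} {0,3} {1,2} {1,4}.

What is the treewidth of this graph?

A width-1 tree decomposition is:
Bags: B1 = {0, 1}  B2 = {0, 3}  B3 = {1, 2}  B4 = {1, 4}
Tree: B1–B2, B1–B3, B1–B4
The largest bag has 2 vertices, giving width 1; this decomposition certifies tw(G) ≤ 1. Any graph with an edge has treewidth ≥ 1, and G has the edge 1–0. Combining the bounds, tw(G) = 1.

1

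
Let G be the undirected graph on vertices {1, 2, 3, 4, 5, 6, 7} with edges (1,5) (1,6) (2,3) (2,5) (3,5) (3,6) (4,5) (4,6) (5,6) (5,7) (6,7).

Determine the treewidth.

A width-2 tree decomposition is:
Bags: B1 = {1, 5, 6}  B2 = {3, 5, 6}  B3 = {2, 3, 5}  B4 = {4, 5, 6}  B5 = {5, 6, 7}
Tree: B1–B2, B2–B3, B2–B4, B4–B5
The largest bag has 3 vertices, giving width 2; this decomposition certifies tw(G) ≤ 2. For the lower bound, the 3 vertices {2, 3, 5} are pairwise adjacent, and any tree decomposition puts a clique entirely inside one bag — forcing width ≥ 2. Combining the bounds, tw(G) = 2.

2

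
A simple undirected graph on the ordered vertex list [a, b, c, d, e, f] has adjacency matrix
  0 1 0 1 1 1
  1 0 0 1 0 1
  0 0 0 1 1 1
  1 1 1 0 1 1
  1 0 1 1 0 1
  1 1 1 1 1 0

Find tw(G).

3

A width-3 tree decomposition is:
Bags: B1 = {c, d, e, f}  B2 = {a, d, e, f}  B3 = {a, b, d, f}
Tree: B1–B2, B2–B3
Each bag holds 4 vertices, so the decomposition has width 3, which upper-bounds the treewidth. For the lower bound, the 4 vertices {c, d, e, f} are pairwise adjacent, and any tree decomposition puts a clique entirely inside one bag — forcing width ≥ 3. Combining the bounds, tw(G) = 3.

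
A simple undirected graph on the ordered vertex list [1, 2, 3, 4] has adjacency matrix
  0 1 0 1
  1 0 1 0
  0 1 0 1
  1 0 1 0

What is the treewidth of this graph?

2

A width-2 tree decomposition is:
Bags: B1 = {1, 2, 3}  B2 = {1, 3, 4}
Tree: B1–B2
Every bag has size at most 3, so the width is 3 − 1 = 2 and tw(G) ≤ 2. The edges 3–2–1–4–3 form a cycle, so G is not a tree and its treewidth is at least 2. Hence tw(G) = 2 exactly.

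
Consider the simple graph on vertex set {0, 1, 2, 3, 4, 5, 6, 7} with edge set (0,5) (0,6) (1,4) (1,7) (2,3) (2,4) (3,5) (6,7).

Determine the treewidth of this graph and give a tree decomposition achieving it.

Treewidth 2.
Bags: B1 = {0, 3, 5}  B2 = {0, 2, 3}  B3 = {0, 2, 4}  B4 = {0, 1, 4}  B5 = {0, 1, 7}  B6 = {0, 6, 7}
Tree: B1–B2, B2–B3, B3–B4, B4–B5, B5–B6

The largest bag has 3 vertices, giving width 2; this decomposition certifies tw(G) ≤ 2. Since 0–5–3–2–4–1–7–6–0 is a cycle in G, G is not acyclic. Forests are exactly the graphs of treewidth ≤ 1, so tw(G) ≥ 2. The upper and lower bounds meet at 2, so that is the treewidth.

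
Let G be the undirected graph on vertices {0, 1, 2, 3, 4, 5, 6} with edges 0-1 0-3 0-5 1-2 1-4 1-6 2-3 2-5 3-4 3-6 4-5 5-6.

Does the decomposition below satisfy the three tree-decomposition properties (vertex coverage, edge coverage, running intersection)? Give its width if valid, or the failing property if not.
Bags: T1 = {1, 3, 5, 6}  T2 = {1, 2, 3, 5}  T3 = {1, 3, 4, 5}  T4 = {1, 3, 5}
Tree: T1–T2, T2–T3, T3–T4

No — vertex 0 appears in no bag.

A tree decomposition must satisfy three properties: every vertex lies in some bag; for every edge, both endpoints lie together in some bag; and for every vertex, the bags containing it form a connected subtree. Here vertex 0 appears in no bag, so the decomposition is invalid.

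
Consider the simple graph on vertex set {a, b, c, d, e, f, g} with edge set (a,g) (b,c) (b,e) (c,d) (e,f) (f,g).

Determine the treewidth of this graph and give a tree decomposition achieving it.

Treewidth 1.
Bags: B1 = {a, g}  B2 = {f, g}  B3 = {e, f}  B4 = {b, e}  B5 = {b, c}  B6 = {c, d}
Tree: B1–B2, B2–B3, B3–B4, B4–B5, B5–B6

Each bag holds 2 vertices, so the decomposition has width 1, which upper-bounds the treewidth. G has an edge, so its treewidth is at least 1. Combining the bounds, tw(G) = 1.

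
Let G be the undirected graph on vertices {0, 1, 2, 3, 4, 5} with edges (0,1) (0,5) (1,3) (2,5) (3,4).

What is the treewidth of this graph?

A width-1 tree decomposition is:
Bags: B1 = {3, 4}  B2 = {1, 3}  B3 = {0, 1}  B4 = {0, 5}  B5 = {2, 5}
Tree: B1–B2, B2–B3, B3–B4, B4–B5
Each bag holds 2 vertices, so the decomposition has width 1, which upper-bounds the treewidth. Any graph with an edge has treewidth ≥ 1, and G has the edge 4–3. Therefore the treewidth is 1.

1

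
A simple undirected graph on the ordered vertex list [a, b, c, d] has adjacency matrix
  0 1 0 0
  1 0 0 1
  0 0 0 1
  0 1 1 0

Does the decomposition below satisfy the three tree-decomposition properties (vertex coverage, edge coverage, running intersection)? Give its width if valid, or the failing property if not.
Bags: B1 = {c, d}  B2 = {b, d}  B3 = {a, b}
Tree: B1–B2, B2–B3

Every vertex of G appears in some bag (union = {a, b, c, d}); every edge is covered by a bag; and for each vertex v the set of bags containing v is connected in the bag tree. The decomposition is therefore valid. The largest bag has 2 vertices, so the width is 1.

Yes; width 1.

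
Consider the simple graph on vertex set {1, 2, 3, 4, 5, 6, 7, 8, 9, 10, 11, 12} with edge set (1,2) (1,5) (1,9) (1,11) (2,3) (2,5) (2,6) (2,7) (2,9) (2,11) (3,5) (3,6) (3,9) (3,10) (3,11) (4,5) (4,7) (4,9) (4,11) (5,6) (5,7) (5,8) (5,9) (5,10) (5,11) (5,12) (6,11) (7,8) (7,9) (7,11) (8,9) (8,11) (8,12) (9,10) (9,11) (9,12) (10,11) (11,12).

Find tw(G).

A width-4 tree decomposition is:
Bags: B1 = {2, 3, 5, 9, 11}  B2 = {2, 5, 7, 9, 11}  B3 = {1, 2, 5, 9, 11}  B4 = {3, 5, 9, 10, 11}  B5 = {5, 7, 8, 9, 11}  B6 = {5, 8, 9, 11, 12}  B7 = {2, 3, 5, 6, 11}  B8 = {4, 5, 7, 9, 11}
Tree: B1–B2, B2–B3, B1–B4, B2–B5, B5–B6, B1–B7, B5–B8
Each bag holds 5 vertices, so the decomposition has width 4, which upper-bounds the treewidth. For the lower bound, the 5 vertices {1, 2, 5, 9, 11} are pairwise adjacent, and any tree decomposition puts a clique entirely inside one bag — forcing width ≥ 4. Hence tw(G) = 4 exactly.

4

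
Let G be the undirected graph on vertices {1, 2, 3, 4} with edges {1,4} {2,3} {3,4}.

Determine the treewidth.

A width-1 tree decomposition is:
Bags: B1 = {1, 4}  B2 = {3, 4}  B3 = {2, 3}
Tree: B1–B2, B2–B3
Each bag holds 2 vertices, so the decomposition has width 1, which upper-bounds the treewidth. G has an edge, so its treewidth is at least 1. Therefore the treewidth is 1.

1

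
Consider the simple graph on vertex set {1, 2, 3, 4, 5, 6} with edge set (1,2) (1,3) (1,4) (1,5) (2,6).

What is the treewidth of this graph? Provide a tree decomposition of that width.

Every bag has size at most 2, so the width is 2 − 1 = 1 and tw(G) ≤ 1. Any graph with an edge has treewidth ≥ 1, and G has the edge 2–1. Therefore the treewidth is 1.

Treewidth 1.
Bags: B1 = {1, 2}  B2 = {1, 4}  B3 = {1, 3}  B4 = {1, 5}  B5 = {2, 6}
Tree: B1–B2, B1–B3, B3–B4, B1–B5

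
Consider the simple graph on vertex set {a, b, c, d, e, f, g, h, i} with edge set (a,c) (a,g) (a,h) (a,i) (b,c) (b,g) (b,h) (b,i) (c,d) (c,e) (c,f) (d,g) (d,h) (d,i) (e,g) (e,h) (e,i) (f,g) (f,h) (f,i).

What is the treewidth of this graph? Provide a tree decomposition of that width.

Treewidth 4.
One optimal decomposition is:
Bags: B1 = {a, c, g, h, i}  B2 = {c, e, g, h, i}  B3 = {b, c, g, h, i}  B4 = {c, d, g, h, i}  B5 = {c, f, g, h, i}
Tree: B1–B2, B2–B3, B3–B4, B4–B5

Each bag holds 5 vertices, so the decomposition has width 4, which upper-bounds the treewidth. For the lower bound: the 5 vertex sets {a,g}, {e,i}, {b,h}, {c}, {d} are disjoint, each induces a connected subgraph, and every pair is joined by at least one edge of G. Contracting each set to a single vertex therefore yields K_{5} as a minor, and since treewidth is minor-monotone, tw(G) ≥ tw(K_{5}) = 4. Combining the bounds, tw(G) = 4.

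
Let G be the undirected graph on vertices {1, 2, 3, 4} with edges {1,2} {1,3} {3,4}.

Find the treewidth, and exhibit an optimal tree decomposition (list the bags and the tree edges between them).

Treewidth 1.
One such decomposition:
Bags: B1 = {1, 2}  B2 = {1, 3}  B3 = {3, 4}
Tree: B1–B2, B2–B3

Every bag has size at most 2, so the width is 2 − 1 = 1 and tw(G) ≤ 1. Since G has at least one edge (e.g. 2–1), it is not an edgeless graph, so tw(G) ≥ 1. Hence tw(G) = 1 exactly.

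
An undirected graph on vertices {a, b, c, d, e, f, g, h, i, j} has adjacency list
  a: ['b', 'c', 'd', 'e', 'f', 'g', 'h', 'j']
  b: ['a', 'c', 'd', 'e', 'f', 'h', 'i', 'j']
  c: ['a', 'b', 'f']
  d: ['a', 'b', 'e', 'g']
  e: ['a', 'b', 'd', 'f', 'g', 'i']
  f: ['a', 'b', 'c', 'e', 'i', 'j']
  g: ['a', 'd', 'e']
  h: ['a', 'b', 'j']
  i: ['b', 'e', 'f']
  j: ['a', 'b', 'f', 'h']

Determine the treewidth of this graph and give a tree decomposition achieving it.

The largest bag has 4 vertices, giving width 3; this decomposition certifies tw(G) ≤ 3. For the lower bound, the 4 vertices {a, d, e, g} are pairwise adjacent, and any tree decomposition puts a clique entirely inside one bag — forcing width ≥ 3. Hence tw(G) = 3 exactly.

Treewidth 3.
Bags: B1 = {a, b, e, f}  B2 = {a, b, d, e}  B3 = {a, b, c, f}  B4 = {b, e, f, i}  B5 = {a, d, e, g}  B6 = {a, b, f, j}  B7 = {a, b, h, j}
Tree: B1–B2, B1–B3, B1–B4, B2–B5, B3–B6, B6–B7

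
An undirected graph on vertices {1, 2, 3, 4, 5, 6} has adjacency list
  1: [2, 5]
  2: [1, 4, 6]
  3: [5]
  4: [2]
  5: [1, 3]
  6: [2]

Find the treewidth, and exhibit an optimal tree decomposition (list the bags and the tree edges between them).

Every bag has size at most 2, so the width is 2 − 1 = 1 and tw(G) ≤ 1. G has an edge, so its treewidth is at least 1. The upper and lower bounds meet at 1, so that is the treewidth.

Treewidth 1.
Bags: B1 = {1, 2}  B2 = {1, 5}  B3 = {2, 4}  B4 = {3, 5}  B5 = {2, 6}
Tree: B1–B2, B1–B3, B2–B4, B3–B5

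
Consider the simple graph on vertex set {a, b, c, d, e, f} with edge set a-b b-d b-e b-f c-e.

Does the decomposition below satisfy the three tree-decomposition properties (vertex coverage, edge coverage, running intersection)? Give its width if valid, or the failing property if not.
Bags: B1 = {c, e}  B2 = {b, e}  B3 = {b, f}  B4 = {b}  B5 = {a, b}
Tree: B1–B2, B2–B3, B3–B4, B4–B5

No — vertex d appears in no bag.

A tree decomposition must satisfy three properties: every vertex lies in some bag; for every edge, both endpoints lie together in some bag; and for every vertex, the bags containing it form a connected subtree. Here vertex d appears in no bag, so the decomposition is invalid.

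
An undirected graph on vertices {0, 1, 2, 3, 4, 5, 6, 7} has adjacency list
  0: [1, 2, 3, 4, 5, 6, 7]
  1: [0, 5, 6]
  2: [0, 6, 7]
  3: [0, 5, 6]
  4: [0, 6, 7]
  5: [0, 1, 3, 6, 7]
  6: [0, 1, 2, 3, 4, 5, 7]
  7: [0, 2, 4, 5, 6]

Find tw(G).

A width-3 tree decomposition is:
Bags: B1 = {0, 2, 6, 7}  B2 = {0, 5, 6, 7}  B3 = {0, 4, 6, 7}  B4 = {0, 1, 5, 6}  B5 = {0, 3, 5, 6}
Tree: B1–B2, B2–B3, B2–B4, B2–B5
The largest bag has 4 vertices, giving width 3; this decomposition certifies tw(G) ≤ 3. Conversely, {0, 2, 6, 7} is a clique of size 4, and the vertices of any clique must share a bag in every tree decomposition; so some bag has ≥ 4 vertices and tw(G) ≥ 3. Hence tw(G) = 3 exactly.

3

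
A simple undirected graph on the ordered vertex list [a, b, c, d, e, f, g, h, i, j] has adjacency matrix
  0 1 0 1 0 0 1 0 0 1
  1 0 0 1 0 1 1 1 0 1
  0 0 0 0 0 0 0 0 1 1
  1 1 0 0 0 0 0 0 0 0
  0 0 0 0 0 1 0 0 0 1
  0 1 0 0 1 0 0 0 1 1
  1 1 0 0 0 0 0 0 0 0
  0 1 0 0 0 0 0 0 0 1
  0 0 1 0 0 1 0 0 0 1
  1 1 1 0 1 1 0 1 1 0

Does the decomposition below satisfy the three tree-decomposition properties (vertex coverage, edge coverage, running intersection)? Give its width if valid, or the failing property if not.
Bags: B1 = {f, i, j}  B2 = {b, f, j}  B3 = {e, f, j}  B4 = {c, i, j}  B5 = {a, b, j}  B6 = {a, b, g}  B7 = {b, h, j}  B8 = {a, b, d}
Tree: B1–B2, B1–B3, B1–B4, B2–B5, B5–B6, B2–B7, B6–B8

Checking the three conditions: (i) the bags cover all of {a, b, c, d, e, f, g, h, i, j}; (ii) for each edge, some bag contains both endpoints; (iii) the bags containing any fixed vertex form a subtree. All hold, so the decomposition is valid with width 3 − 1 = 2.

Yes; width 2.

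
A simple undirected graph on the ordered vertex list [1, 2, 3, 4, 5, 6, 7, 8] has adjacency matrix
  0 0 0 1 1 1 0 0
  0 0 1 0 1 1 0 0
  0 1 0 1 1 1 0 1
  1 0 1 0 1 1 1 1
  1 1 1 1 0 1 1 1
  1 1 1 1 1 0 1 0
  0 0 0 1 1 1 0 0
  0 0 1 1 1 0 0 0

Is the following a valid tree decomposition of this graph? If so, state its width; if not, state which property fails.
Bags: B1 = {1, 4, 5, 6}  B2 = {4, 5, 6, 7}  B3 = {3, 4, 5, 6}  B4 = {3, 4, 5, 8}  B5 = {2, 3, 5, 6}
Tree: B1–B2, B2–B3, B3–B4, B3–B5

Yes; width 3.

Checking the three conditions: (i) the bags cover all of {1, 2, 3, 4, 5, 6, 7, 8}; (ii) for each edge, some bag contains both endpoints; (iii) the bags containing any fixed vertex form a subtree. All hold, so the decomposition is valid with width 4 − 1 = 3.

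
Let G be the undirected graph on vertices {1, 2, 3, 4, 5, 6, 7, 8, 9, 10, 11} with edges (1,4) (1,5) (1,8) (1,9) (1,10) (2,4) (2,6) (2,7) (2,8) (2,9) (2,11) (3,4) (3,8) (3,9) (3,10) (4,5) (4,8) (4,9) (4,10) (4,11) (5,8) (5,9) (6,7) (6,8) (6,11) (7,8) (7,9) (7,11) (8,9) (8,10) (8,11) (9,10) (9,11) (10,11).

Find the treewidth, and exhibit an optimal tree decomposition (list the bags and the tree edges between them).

Treewidth 4.
Bags: B1 = {4, 8, 9, 10, 11}  B2 = {1, 4, 8, 9, 10}  B3 = {2, 4, 8, 9, 11}  B4 = {2, 7, 8, 9, 11}  B5 = {2, 6, 7, 8, 11}  B6 = {1, 4, 5, 8, 9}  B7 = {3, 4, 8, 9, 10}
Tree: B1–B2, B1–B3, B3–B4, B4–B5, B2–B6, B1–B7

The largest bag has 5 vertices, giving width 4; this decomposition certifies tw(G) ≤ 4. On the other hand G contains the 5-clique {2, 4, 8, 9, 11}. A clique must lie in a single bag of any decomposition, so no decomposition can have width below 4. Combining the bounds, tw(G) = 4.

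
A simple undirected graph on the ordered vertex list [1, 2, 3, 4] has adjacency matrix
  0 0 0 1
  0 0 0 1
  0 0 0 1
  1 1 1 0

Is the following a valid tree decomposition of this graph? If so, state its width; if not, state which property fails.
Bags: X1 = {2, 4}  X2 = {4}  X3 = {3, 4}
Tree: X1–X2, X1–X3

A tree decomposition must satisfy three properties: every vertex lies in some bag; for every edge, both endpoints lie together in some bag; and for every vertex, the bags containing it form a connected subtree. Here vertex 1 appears in no bag, so the decomposition is invalid.

No — vertex 1 appears in no bag.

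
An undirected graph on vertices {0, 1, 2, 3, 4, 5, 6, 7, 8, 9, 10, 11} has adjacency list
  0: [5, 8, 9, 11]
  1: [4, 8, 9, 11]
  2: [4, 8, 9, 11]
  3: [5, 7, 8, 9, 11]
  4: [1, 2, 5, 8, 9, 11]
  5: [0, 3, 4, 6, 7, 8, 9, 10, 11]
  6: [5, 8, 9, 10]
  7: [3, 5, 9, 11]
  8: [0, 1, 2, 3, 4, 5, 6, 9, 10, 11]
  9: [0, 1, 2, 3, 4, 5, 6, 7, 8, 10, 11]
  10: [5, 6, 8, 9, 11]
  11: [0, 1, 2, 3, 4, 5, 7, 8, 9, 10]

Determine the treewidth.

4

A width-4 tree decomposition is:
Bags: B1 = {0, 5, 8, 9, 11}  B2 = {5, 8, 9, 10, 11}  B3 = {3, 5, 8, 9, 11}  B4 = {3, 5, 7, 9, 11}  B5 = {4, 5, 8, 9, 11}  B6 = {5, 6, 8, 9, 10}  B7 = {2, 4, 8, 9, 11}  B8 = {1, 4, 8, 9, 11}
Tree: B1–B2, B1–B3, B3–B4, B2–B5, B2–B6, B5–B7, B5–B8
Every bag has size at most 5, so the width is 5 − 1 = 4 and tw(G) ≤ 4. For the lower bound, the 5 vertices {1, 4, 8, 9, 11} are pairwise adjacent, and any tree decomposition puts a clique entirely inside one bag — forcing width ≥ 4. Therefore the treewidth is 4.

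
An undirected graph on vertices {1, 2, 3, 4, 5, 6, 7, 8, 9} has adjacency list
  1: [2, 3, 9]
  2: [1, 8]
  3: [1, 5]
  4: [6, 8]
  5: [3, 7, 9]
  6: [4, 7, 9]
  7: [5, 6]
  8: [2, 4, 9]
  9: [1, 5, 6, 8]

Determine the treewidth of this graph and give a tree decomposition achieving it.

Treewidth 3.
Bags: B1 = {1, 3, 5, 7}  B2 = {1, 5, 7, 9}  B3 = {1, 6, 7, 9}  B4 = {1, 2, 6, 9}  B5 = {2, 6, 8, 9}  B6 = {2, 4, 6, 8}
Tree: B1–B2, B2–B3, B3–B4, B4–B5, B5–B6

The largest bag has 4 vertices, giving width 3; this decomposition certifies tw(G) ≤ 3. For the lower bound: the 4 vertex sets {3,5,7}, {1}, {9}, {2,4,6,8} are disjoint, each induces a connected subgraph, and every pair is joined by at least one edge of G. Contracting each set to a single vertex therefore yields K_{4} as a minor, and since treewidth is minor-monotone, tw(G) ≥ tw(K_{4}) = 3. Therefore the treewidth is 3.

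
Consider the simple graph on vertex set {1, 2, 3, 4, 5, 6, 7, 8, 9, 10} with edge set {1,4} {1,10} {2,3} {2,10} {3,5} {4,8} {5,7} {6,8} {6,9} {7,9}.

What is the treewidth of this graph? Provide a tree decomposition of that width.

Treewidth 2.
One such decomposition:
Bags: B1 = {1, 4, 10}  B2 = {2, 4, 10}  B3 = {2, 3, 4}  B4 = {3, 4, 5}  B5 = {4, 5, 7}  B6 = {4, 7, 9}  B7 = {4, 6, 9}  B8 = {4, 6, 8}
Tree: B1–B2, B2–B3, B3–B4, B4–B5, B5–B6, B6–B7, B7–B8

Every bag has size at most 3, so the width is 3 − 1 = 2 and tw(G) ≤ 2. The edges 4–1–10–2–3–5–7–9–6–8–4 form a cycle, so G is not a tree and its treewidth is at least 2. Therefore the treewidth is 2.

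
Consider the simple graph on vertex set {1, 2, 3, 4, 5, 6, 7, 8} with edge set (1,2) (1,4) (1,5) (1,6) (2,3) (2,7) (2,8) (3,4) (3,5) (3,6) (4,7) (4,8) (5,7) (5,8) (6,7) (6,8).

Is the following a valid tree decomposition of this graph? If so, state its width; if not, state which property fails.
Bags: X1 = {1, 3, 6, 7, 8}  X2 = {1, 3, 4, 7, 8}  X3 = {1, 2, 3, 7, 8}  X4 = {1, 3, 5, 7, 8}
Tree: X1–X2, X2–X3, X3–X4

Yes; width 4.

Vertex coverage: the bags together contain {1, 2, 3, 4, 5, 6, 7, 8}, the full vertex set. Edge coverage: each edge of G has both endpoints in at least one bag. Running intersection: for every vertex, the bags containing it form a connected subtree. All three properties hold, so this is a valid tree decomposition of width max|bag| − 1 = 4, and hence tw(G) ≤ 4.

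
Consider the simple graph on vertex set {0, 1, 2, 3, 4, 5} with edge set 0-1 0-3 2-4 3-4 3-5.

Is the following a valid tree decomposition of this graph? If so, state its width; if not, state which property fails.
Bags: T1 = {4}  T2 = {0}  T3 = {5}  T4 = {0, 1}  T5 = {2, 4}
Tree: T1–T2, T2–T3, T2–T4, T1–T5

A tree decomposition must satisfy three properties: every vertex lies in some bag; for every edge, both endpoints lie together in some bag; and for every vertex, the bags containing it form a connected subtree. Here vertex 3 appears in no bag, so the decomposition is invalid.

No — vertex 3 appears in no bag.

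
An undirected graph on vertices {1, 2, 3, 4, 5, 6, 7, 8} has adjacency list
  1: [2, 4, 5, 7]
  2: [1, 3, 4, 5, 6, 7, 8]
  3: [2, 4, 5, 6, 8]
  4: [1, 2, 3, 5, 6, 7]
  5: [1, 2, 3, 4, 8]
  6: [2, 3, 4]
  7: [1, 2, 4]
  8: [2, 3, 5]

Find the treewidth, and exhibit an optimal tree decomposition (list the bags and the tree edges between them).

Every bag has size at most 4, so the width is 4 − 1 = 3 and tw(G) ≤ 3. Conversely, {2, 3, 5, 8} is a clique of size 4, and the vertices of any clique must share a bag in every tree decomposition; so some bag has ≥ 4 vertices and tw(G) ≥ 3. The upper and lower bounds meet at 3, so that is the treewidth.

Treewidth 3.
Bags: B1 = {2, 3, 4, 5}  B2 = {1, 2, 4, 5}  B3 = {2, 3, 4, 6}  B4 = {2, 3, 5, 8}  B5 = {1, 2, 4, 7}
Tree: B1–B2, B1–B3, B1–B4, B2–B5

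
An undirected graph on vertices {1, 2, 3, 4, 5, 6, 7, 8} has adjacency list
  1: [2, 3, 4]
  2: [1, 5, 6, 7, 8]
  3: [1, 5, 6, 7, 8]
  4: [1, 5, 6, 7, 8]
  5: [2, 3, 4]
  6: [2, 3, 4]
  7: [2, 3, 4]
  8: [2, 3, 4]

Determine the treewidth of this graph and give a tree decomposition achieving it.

Treewidth 3.
One optimal decomposition is:
Bags: B1 = {2, 3, 4, 6}  B2 = {2, 3, 4, 8}  B3 = {2, 3, 4, 7}  B4 = {1, 2, 3, 4}  B5 = {2, 3, 4, 5}
Tree: B1–B2, B2–B3, B3–B4, B4–B5

Every bag has size at most 4, so the width is 4 − 1 = 3 and tw(G) ≤ 3. For the lower bound: the 4 vertex sets {3,6}, {4,8}, {2}, {7} are disjoint, each induces a connected subgraph, and every pair is joined by at least one edge of G. Contracting each set to a single vertex therefore yields K_{4} as a minor, and since treewidth is minor-monotone, tw(G) ≥ tw(K_{4}) = 3. The upper and lower bounds meet at 3, so that is the treewidth.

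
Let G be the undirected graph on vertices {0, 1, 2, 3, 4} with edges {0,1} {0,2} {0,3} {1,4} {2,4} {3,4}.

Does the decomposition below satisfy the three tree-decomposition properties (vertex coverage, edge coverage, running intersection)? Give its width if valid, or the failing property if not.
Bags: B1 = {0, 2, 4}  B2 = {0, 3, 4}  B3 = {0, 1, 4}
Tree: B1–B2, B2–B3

Yes; width 2.

Every vertex of G appears in some bag (union = {0, 1, 2, 3, 4}); every edge is covered by a bag; and for each vertex v the set of bags containing v is connected in the bag tree. The decomposition is therefore valid. The largest bag has 3 vertices, so the width is 2.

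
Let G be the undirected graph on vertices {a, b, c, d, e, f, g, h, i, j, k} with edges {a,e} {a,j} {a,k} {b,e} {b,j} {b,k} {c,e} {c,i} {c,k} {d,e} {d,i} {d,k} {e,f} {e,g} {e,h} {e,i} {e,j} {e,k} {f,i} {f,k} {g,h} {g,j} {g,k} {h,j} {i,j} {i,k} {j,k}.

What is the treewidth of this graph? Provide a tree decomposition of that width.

Every bag has size at most 4, so the width is 4 − 1 = 3 and tw(G) ≤ 3. Conversely, {e, g, h, j} is a clique of size 4, and the vertices of any clique must share a bag in every tree decomposition; so some bag has ≥ 4 vertices and tw(G) ≥ 3. Combining the bounds, tw(G) = 3.

Treewidth 3.
Bags: B1 = {e, i, j, k}  B2 = {e, f, i, k}  B3 = {d, e, i, k}  B4 = {e, g, j, k}  B5 = {e, g, h, j}  B6 = {b, e, j, k}  B7 = {a, e, j, k}  B8 = {c, e, i, k}
Tree: B1–B2, B2–B3, B1–B4, B4–B5, B4–B6, B6–B7, B1–B8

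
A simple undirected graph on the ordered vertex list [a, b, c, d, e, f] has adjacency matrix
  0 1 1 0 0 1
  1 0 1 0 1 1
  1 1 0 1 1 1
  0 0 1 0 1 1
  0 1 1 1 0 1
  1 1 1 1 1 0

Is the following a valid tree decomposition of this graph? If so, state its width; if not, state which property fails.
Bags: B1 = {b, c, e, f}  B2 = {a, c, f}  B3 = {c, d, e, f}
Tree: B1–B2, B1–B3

A tree decomposition must satisfy three properties: every vertex lies in some bag; for every edge, both endpoints lie together in some bag; and for every vertex, the bags containing it form a connected subtree. Here edge (b,a) lies in no bag, so the decomposition is invalid.

No — edge (b,a) lies in no bag.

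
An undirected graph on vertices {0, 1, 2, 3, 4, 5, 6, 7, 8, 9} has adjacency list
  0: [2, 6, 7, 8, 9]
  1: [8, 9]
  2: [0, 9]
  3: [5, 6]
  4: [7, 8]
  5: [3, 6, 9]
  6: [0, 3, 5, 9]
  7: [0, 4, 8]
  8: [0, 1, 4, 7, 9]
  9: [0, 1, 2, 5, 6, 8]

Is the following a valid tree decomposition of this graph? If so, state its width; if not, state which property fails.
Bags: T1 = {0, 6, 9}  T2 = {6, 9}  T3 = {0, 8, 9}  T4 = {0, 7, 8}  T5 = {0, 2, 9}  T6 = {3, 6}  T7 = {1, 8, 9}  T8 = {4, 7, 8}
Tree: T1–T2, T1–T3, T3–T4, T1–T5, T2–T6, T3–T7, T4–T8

A tree decomposition must satisfy three properties: every vertex lies in some bag; for every edge, both endpoints lie together in some bag; and for every vertex, the bags containing it form a connected subtree. Here vertex 5 appears in no bag, so the decomposition is invalid.

No — vertex 5 appears in no bag.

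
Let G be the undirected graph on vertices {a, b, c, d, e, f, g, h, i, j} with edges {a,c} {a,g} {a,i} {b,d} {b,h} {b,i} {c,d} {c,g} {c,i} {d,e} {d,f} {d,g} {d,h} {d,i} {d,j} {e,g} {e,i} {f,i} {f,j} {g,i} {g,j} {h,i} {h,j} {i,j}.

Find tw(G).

A width-3 tree decomposition is:
Bags: B1 = {d, g, i, j}  B2 = {c, d, g, i}  B3 = {a, c, g, i}  B4 = {d, h, i, j}  B5 = {d, f, i, j}  B6 = {d, e, g, i}  B7 = {b, d, h, i}
Tree: B1–B2, B2–B3, B1–B4, B4–B5, B2–B6, B4–B7
Each bag holds 4 vertices, so the decomposition has width 3, which upper-bounds the treewidth. On the other hand G contains the 4-clique {d, g, i, j}. A clique must lie in a single bag of any decomposition, so no decomposition can have width below 3. Therefore the treewidth is 3.

3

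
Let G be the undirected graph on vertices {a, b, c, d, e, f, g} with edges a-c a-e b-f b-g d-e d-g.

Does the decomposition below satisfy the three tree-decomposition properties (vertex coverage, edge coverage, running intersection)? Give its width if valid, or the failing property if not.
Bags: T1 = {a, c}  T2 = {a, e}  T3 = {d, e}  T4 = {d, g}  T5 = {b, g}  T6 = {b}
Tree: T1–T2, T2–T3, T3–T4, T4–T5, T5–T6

No — vertex f appears in no bag.

A tree decomposition must satisfy three properties: every vertex lies in some bag; for every edge, both endpoints lie together in some bag; and for every vertex, the bags containing it form a connected subtree. Here vertex f appears in no bag, so the decomposition is invalid.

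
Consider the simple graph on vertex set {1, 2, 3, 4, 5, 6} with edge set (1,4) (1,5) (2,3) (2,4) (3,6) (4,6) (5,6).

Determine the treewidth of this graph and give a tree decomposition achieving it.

Treewidth 2.
Bags: B1 = {2, 3, 6}  B2 = {2, 4, 6}  B3 = {4, 5, 6}  B4 = {1, 4, 5}
Tree: B1–B2, B2–B3, B3–B4

The largest bag has 3 vertices, giving width 2; this decomposition certifies tw(G) ≤ 2. For the lower bound, G contains the cycle 3–2–4–6–3, so G is not a forest; only forests have treewidth ≤ 1, hence tw(G) ≥ 2. The upper and lower bounds meet at 2, so that is the treewidth.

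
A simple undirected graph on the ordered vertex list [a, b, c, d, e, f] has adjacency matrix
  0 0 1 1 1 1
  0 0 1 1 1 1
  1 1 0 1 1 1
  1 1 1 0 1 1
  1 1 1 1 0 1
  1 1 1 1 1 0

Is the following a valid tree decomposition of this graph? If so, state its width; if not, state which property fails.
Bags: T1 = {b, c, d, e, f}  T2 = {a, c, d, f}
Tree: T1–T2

A tree decomposition must satisfy three properties: every vertex lies in some bag; for every edge, both endpoints lie together in some bag; and for every vertex, the bags containing it form a connected subtree. Here edge (e,a) lies in no bag, so the decomposition is invalid.

No — edge (e,a) lies in no bag.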